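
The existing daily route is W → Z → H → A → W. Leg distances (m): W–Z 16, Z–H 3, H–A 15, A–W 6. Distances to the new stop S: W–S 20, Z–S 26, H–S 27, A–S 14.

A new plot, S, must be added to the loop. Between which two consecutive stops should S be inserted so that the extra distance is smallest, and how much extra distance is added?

Insertion cost between consecutive stops i–j is d(i,S) + d(S,j) − d(i,j):
  between W and Z: 20 + 26 − 16 = 30
  between Z and H: 26 + 27 − 3 = 50
  between H and A: 27 + 14 − 15 = 26
  between A and W: 14 + 20 − 6 = 28
Cheapest insertion is between H and A, adding 26.
New total = 40 + 26 = 66.

+26 m — insert S between H and A.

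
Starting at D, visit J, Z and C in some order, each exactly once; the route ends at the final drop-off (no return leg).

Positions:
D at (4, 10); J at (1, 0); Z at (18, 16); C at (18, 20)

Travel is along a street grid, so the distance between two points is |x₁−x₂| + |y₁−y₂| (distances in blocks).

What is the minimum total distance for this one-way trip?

There are 3! = 6 possible orderings.
D - J - Z - C: 13+33+4 = 50
D - J - C - Z: 13+37+4 = 54
D - Z - J - C: 20+33+37 = 90
D - Z - C - J: 20+4+37 = 61
D - C - J - Z: 24+37+33 = 94
D - C - Z - J: 24+4+33 = 61
The minimum is 50.
One shortest path: D → J → Z → C.

Minimum one-way distance = 50 blocks.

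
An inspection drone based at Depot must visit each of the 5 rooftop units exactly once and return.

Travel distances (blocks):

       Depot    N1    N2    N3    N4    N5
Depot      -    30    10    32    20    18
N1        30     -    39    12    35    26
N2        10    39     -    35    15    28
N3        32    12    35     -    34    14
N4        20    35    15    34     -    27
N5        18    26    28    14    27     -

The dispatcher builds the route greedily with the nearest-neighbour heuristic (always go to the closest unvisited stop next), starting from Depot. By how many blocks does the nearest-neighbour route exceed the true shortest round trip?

From Depot: N2=10, N5=18, N4=20, N1=30, N3=32 → choose N2 (10).
From N2: N4=15, N5=28, N3=35, N1=39 → choose N4 (15).
From N4: N5=27, N3=34, N1=35 → choose N5 (27).
From N5: N3=14, N1=26 → choose N3 (14).
From N3: N1=12 → choose N1 (12).
NN route Depot → N2 → N4 → N5 → N3 → N1 → Depot costs 108.
Optimal: Depot → N2 → N4 → N1 → N3 → N5 → Depot costs 104 (by enumerating all 60 distinct tours).
Excess = 108 − 104 = 4.

Excess over optimum: 4 blocks.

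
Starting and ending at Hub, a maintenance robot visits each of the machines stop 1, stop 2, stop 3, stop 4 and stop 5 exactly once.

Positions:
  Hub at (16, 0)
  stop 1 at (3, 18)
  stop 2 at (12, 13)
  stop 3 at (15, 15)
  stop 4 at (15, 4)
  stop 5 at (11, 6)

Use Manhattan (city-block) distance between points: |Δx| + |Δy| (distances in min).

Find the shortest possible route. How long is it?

Hub - stop 1 - stop 2 - stop 3 - stop 4 - stop 5 - Hub: 31+14+5+11+6+11 = 78
Hub - stop 1 - stop 2 - stop 3 - stop 5 - stop 4 - Hub: 31+14+5+13+6+5 = 74
Hub - stop 1 - stop 2 - stop 4 - stop 3 - stop 5 - Hub: 31+14+12+11+13+11 = 92
Hub - stop 1 - stop 2 - stop 4 - stop 5 - stop 3 - Hub: 31+14+12+6+13+16 = 92
Hub - stop 1 - stop 2 - stop 5 - stop 3 - stop 4 - Hub: 31+14+8+13+11+5 = 82
Hub - stop 1 - stop 2 - stop 5 - stop 4 - stop 3 - Hub: 31+14+8+6+11+16 = 86
Hub - stop 1 - stop 3 - stop 2 - stop 4 - stop 5 - Hub: 31+15+5+12+6+11 = 80
Hub - stop 1 - stop 3 - stop 2 - stop 5 - stop 4 - Hub: 31+15+5+8+6+5 = 70
Hub - stop 1 - stop 3 - stop 4 - stop 2 - stop 5 - Hub: 31+15+11+12+8+11 = 88
Hub - stop 1 - stop 3 - stop 4 - stop 5 - stop 2 - Hub: 31+15+11+6+8+17 = 88
Hub - stop 1 - stop 3 - stop 5 - stop 2 - stop 4 - Hub: 31+15+13+8+12+5 = 84
Hub - stop 1 - stop 3 - stop 5 - stop 4 - stop 2 - Hub: 31+15+13+6+12+17 = 94
Hub - stop 1 - stop 4 - stop 2 - stop 3 - stop 5 - Hub: 31+26+12+5+13+11 = 98
Hub - stop 1 - stop 4 - stop 2 - stop 5 - stop 3 - Hub: 31+26+12+8+13+16 = 106
… (46 more)
Hub - stop 3 - stop 1 - stop 2 - stop 5 - stop 4 - Hub: 16+15+14+8+6+5 = 64  ← best
The minimum is 64.
One optimal route: Hub → stop 3 → stop 1 → stop 2 → stop 5 → stop 4 → Hub (or its reverse).

64 min — the shortest possible round trip.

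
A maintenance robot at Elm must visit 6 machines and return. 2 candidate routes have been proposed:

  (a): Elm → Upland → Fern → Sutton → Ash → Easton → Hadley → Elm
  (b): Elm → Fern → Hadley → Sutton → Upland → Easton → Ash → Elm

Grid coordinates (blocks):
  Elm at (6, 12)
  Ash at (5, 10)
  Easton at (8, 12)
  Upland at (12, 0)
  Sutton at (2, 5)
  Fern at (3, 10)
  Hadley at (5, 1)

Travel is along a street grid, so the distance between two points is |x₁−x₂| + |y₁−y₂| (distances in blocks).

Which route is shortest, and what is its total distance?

(a): 18 + 19 + 6 + 8 + 5 + 14 + 12 = 82
(b): 5 + 11 + 7 + 15 + 16 + 5 + 3 = 62

Shortest is (b), total 62 blocks.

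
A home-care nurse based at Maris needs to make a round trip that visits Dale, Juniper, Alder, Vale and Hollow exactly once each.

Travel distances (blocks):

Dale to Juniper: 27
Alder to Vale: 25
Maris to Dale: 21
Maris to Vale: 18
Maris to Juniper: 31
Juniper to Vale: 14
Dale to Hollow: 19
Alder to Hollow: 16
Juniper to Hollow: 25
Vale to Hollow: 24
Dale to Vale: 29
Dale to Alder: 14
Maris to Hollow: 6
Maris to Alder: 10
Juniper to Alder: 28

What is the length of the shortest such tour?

With 5 stops there are 5!/2 = 60 distinct round trips (a route and its reverse cost the same).
Maris→Dale→Juniper→Alder→Vale→Hollow→Maris: 21+27+28+25+24+6 = 131
Maris→Dale→Juniper→Alder→Hollow→Vale→Maris: 21+27+28+16+24+18 = 134
Maris→Dale→Juniper→Vale→Alder→Hollow→Maris: 21+27+14+25+16+6 = 109
Maris→Dale→Juniper→Vale→Hollow→Alder→Maris: 21+27+14+24+16+10 = 112
Maris→Dale→Juniper→Hollow→Alder→Vale→Maris: 21+27+25+16+25+18 = 132
Maris→Dale→Juniper→Hollow→Vale→Alder→Maris: 21+27+25+24+25+10 = 132
Maris→Dale→Alder→Juniper→Vale→Hollow→Maris: 21+14+28+14+24+6 = 107
Maris→Dale→Alder→Juniper→Hollow→Vale→Maris: 21+14+28+25+24+18 = 130
Maris→Dale→Alder→Vale→Juniper→Hollow→Maris: 21+14+25+14+25+6 = 105
Maris→Dale→Alder→Vale→Hollow→Juniper→Maris: 21+14+25+24+25+31 = 140
Maris→Dale→Alder→Hollow→Juniper→Vale→Maris: 21+14+16+25+14+18 = 108
Maris→Dale→Alder→Hollow→Vale→Juniper→Maris: 21+14+16+24+14+31 = 120
Maris→Dale→Vale→Juniper→Alder→Hollow→Maris: 21+29+14+28+16+6 = 114
Maris→Dale→Vale→Juniper→Hollow→Alder→Maris: 21+29+14+25+16+10 = 115
… (46 more)
Maris→Alder→Dale→Juniper→Vale→Hollow→Maris: 10+14+27+14+24+6 = 95  ← best
The minimum is 95.
One optimal route: Maris → Alder → Dale → Juniper → Vale → Hollow → Maris (or its reverse).

Minimum total distance: 95 blocks.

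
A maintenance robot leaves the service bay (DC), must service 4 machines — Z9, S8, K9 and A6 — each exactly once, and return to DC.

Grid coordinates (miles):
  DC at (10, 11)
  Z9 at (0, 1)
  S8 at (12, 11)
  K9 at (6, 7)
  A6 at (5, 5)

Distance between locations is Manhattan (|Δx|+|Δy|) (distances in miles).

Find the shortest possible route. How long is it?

Shortest round trip = 44 miles.

DC → Z9 → S8 → K9 → A6 → DC: 20+22+10+3+11 = 66
DC → Z9 → S8 → A6 → K9 → DC: 20+22+13+3+8 = 66
DC → Z9 → K9 → S8 → A6 → DC: 20+12+10+13+11 = 66
DC → Z9 → K9 → A6 → S8 → DC: 20+12+3+13+2 = 50
DC → Z9 → A6 → S8 → K9 → DC: 20+9+13+10+8 = 60
DC → Z9 → A6 → K9 → S8 → DC: 20+9+3+10+2 = 44
DC → S8 → Z9 → K9 → A6 → DC: 2+22+12+3+11 = 50
DC → S8 → Z9 → A6 → K9 → DC: 2+22+9+3+8 = 44
DC → S8 → K9 → Z9 → A6 → DC: 2+10+12+9+11 = 44
DC → S8 → A6 → Z9 → K9 → DC: 2+13+9+12+8 = 44
DC → K9 → Z9 → S8 → A6 → DC: 8+12+22+13+11 = 66
DC → K9 → S8 → Z9 → A6 → DC: 8+10+22+9+11 = 60
The minimum is 44.
One optimal route: DC → Z9 → A6 → K9 → S8 → DC (or its reverse).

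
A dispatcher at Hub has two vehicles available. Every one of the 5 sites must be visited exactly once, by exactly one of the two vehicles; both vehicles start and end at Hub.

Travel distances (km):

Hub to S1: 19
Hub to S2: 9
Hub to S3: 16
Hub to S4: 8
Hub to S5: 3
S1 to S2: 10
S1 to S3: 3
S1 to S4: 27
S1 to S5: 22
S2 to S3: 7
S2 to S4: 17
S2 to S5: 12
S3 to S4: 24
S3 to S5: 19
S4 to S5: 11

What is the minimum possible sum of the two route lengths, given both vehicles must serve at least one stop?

60 km — the smallest possible combined total.

There are 2^4 − 1 = 15 ways to divide the 5 stops into two non-empty groups. For each, the best each vehicle can do is its own shortest tour through its group:
  {S1} + {S2, S3, S4, S5}: 38 + 54 = 92
  {S2} + {S1, S3, S4, S5}: 18 + 60 = 78
  {S1, S2} + {S3, S4, S5}: 38 + 54 = 92
  {S3} + {S1, S2, S4, S5}: 32 + 60 = 92
  {S1, S3} + {S2, S4, S5}: 38 + 40 = 78
  {S2, S3} + {S1, S4, S5}: 32 + 60 = 92
  … (15 splits in total)
  {S1, S2, S3} + {S4, S5}: 38 + 22 = 60  ← best
Best: vehicle 1 Hub → S1 → S3 → S2 → Hub = 38; vehicle 2 Hub → S4 → S5 → Hub = 22; combined 60.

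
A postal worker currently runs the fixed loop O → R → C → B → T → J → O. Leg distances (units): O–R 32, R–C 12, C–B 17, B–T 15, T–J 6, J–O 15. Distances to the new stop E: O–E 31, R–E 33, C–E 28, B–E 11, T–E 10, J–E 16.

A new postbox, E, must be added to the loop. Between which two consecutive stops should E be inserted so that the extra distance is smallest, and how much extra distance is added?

Insertion cost between consecutive stops i–j is d(i,E) + d(E,j) − d(i,j):
  between O and R: 31 + 33 − 32 = 32
  between R and C: 33 + 28 − 12 = 49
  between C and B: 28 + 11 − 17 = 22
  between B and T: 11 + 10 − 15 = 6
  between T and J: 10 + 16 − 6 = 20
  between J and O: 16 + 31 − 15 = 32
Cheapest insertion is between B and T, adding 6.
New total = 97 + 6 = 103.

Minimum extra distance: 6, inserting E between B and T.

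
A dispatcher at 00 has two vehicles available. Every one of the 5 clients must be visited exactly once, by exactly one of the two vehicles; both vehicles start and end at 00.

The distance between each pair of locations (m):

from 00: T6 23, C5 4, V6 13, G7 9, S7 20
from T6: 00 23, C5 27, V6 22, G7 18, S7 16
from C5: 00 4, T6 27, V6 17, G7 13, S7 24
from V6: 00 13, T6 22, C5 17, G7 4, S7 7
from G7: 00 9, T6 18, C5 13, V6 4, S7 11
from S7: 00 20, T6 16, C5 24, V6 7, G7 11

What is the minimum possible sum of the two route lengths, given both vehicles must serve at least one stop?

Try each way of splitting the stops between the two vehicles (each non-empty) and, for each split, find the best tour for each vehicle:
  {T6} + {C5, V6, G7, S7}: 46 + 48 = 94
  {C5} + {T6, V6, G7, S7}: 8 + 59 = 67
  {T6, C5} + {V6, G7, S7}: 54 + 40 = 94
  {V6} + {T6, C5, G7, S7}: 26 + 67 = 93
  {T6, V6} + {C5, G7, S7}: 58 + 48 = 106
  {C5, V6} + {T6, G7, S7}: 34 + 59 = 93
  … (15 splits in total)
Best: vehicle 1 00 → C5 → 00 = 8; vehicle 2 00 → T6 → S7 → V6 → G7 → 00 = 59; combined 67.

Minimum combined distance: 67 m.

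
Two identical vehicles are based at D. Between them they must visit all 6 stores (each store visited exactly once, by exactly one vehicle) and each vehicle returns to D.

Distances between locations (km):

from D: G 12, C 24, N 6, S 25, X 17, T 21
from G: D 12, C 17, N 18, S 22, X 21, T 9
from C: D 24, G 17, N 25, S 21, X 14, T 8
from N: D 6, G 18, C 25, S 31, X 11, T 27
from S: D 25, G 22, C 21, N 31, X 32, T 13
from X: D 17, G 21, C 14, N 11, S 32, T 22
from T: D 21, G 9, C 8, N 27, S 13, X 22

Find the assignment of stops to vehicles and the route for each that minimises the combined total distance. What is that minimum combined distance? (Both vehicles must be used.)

98 km — the smallest possible combined total.

Try each way of splitting the stops between the two vehicles (each non-empty) and, for each split, find the best tour for each vehicle:
  {G} + {C, N, S, X, T}: 24 + 77 = 101
  {C} + {G, N, S, X, T}: 48 + 83 = 131
  {G, C} + {N, S, X, T}: 53 + 77 = 130
  {N} + {G, C, S, X, T}: 12 + 86 = 98
  {G, N} + {C, S, X, T}: 36 + 77 = 113
  {C, N} + {G, S, X, T}: 55 + 83 = 138
  … (31 splits in total)
Best: vehicle 1 D → N → D = 12; vehicle 2 D → G → S → T → C → X → D = 86; combined 98.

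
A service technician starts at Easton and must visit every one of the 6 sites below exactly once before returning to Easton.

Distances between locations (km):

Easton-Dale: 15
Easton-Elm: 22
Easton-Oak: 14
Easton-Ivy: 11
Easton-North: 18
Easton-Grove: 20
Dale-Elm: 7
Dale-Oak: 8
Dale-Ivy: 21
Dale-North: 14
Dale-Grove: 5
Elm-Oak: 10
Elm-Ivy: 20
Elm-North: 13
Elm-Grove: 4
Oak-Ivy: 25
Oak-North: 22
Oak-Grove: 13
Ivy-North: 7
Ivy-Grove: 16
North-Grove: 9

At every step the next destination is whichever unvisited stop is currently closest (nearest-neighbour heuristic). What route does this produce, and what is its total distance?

At Easton the remaining stops are Ivy 11, Oak 14, Dale 15, North 18, Grove 20, Elm 22; go to Ivy.
At Ivy the remaining stops are North 7, Grove 16, Elm 20, Dale 21, Oak 25; go to North.
At North the remaining stops are Grove 9, Elm 13, Dale 14, Oak 22; go to Grove.
At Grove the remaining stops are Elm 4, Dale 5, Oak 13; go to Elm.
At Elm the remaining stops are Dale 7, Oak 10; go to Dale.
At Dale the remaining stops are Oak 8; go to Oak.
Return Oak→Easton: 14.
Total = 11 + 7 + 9 + 4 + 7 + 8 + 14 = 60.

Nearest-neighbour total = 60 km; route Easton → Ivy → North → Grove → Elm → Dale → Oak → Easton.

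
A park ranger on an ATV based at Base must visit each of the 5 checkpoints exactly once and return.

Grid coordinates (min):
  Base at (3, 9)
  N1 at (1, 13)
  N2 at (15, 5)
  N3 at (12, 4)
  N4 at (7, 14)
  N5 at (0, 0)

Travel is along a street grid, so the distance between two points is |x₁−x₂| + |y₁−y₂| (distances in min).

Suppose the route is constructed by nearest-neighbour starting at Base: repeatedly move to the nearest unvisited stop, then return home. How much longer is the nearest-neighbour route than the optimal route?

2 min longer than the optimal tour.

Base: N1=6, N4=9, N5=12, N3=14, N2=16 ⇒ N1
N1: N4=7, N5=14, N3=20, N2=22 ⇒ N4
N4: N3=15, N2=17, N5=21 ⇒ N3
N3: N2=4, N5=16 ⇒ N2
N2: N5=20 ⇒ N5
NN route Base → N1 → N4 → N3 → N2 → N5 → Base costs 64.
Optimal: Base → N1 → N4 → N2 → N3 → N5 → Base costs 62 (by enumerating all 60 distinct tours).
Excess = 64 − 62 = 2.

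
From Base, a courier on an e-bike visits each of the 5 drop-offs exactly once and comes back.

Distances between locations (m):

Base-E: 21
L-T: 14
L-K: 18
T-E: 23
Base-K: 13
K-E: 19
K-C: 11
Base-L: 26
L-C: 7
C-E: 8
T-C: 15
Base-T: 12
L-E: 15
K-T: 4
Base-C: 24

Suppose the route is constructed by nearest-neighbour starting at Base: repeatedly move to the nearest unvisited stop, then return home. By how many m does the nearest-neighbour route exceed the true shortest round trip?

3 m longer than the optimal tour.

Base: T=12, K=13, E=21, C=24, L=26 ⇒ T
T: K=4, L=14, C=15, E=23 ⇒ K
K: C=11, L=18, E=19 ⇒ C
C: L=7, E=8 ⇒ L
L: E=15 ⇒ E
NN route Base → T → K → C → L → E → Base costs 70.
Optimal: Base → K → T → L → C → E → Base costs 67 (by enumerating all 60 distinct tours).
Excess = 70 − 67 = 3.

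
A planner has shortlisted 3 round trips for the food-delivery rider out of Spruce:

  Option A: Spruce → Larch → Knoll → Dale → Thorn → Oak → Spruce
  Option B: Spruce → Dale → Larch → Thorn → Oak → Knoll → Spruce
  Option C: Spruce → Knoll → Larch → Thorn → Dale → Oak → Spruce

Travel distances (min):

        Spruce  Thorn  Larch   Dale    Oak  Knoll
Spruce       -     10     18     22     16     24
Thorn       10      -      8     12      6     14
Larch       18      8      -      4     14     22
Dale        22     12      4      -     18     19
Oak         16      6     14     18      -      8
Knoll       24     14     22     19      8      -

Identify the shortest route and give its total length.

Shortest is Option B, total 72 min.

Option A: 18 + 22 + 19 + 12 + 6 + 16 = 93
Option B: 22 + 4 + 8 + 6 + 8 + 24 = 72
Option C: 24 + 22 + 8 + 12 + 18 + 16 = 100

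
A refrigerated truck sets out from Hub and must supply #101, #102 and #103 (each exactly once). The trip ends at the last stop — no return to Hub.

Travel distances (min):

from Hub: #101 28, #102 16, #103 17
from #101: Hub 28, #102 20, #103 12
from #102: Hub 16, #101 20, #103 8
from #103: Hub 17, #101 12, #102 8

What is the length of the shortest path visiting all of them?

36 min — the minimum one-way total.

There are 3! = 6 possible orderings.
Hub - #101 - #102 - #103: 28+20+8 = 56
Hub - #101 - #103 - #102: 28+12+8 = 48
Hub - #102 - #101 - #103: 16+20+12 = 48
Hub - #102 - #103 - #101: 16+8+12 = 36
Hub - #103 - #101 - #102: 17+12+20 = 49
Hub - #103 - #102 - #101: 17+8+20 = 45
The minimum is 36.
One shortest path: Hub → #102 → #103 → #101.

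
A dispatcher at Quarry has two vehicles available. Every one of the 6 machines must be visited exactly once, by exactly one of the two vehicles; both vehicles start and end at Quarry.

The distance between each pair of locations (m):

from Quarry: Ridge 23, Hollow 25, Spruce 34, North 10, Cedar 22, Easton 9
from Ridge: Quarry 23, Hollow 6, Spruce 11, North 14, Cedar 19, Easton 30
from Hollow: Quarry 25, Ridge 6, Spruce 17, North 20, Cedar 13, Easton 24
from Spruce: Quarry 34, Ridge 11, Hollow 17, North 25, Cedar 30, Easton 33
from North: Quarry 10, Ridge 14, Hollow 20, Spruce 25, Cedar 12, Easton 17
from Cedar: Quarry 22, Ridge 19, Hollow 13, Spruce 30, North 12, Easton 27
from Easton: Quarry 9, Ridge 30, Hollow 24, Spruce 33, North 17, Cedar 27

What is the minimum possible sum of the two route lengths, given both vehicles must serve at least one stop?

104 m — the smallest possible combined total.

Check every non-empty split of the stops between the two vehicles; for each half take its own optimal tour:
  {Ridge} + {Hollow, Spruce, North, Cedar, Easton}: 46 + 94 = 140
  {Hollow} + {Ridge, Spruce, North, Cedar, Easton}: 50 + 94 = 144
  {Ridge, Hollow} + {Spruce, North, Cedar, Easton}: 54 + 94 = 148
  {Spruce} + {Ridge, Hollow, North, Cedar, Easton}: 68 + 79 = 147
  {Ridge, Spruce} + {Hollow, North, Cedar, Easton}: 68 + 68 = 136
  {Hollow, Spruce} + {Ridge, North, Cedar, Easton}: 76 + 79 = 155
  … (31 splits in total)
  {Ridge, Hollow, Spruce, North, Cedar} + {Easton}: 86 + 18 = 104  ← best
Best: vehicle 1 Quarry → Ridge → Spruce → Hollow → Cedar → North → Quarry = 86; vehicle 2 Quarry → Easton → Quarry = 18; combined 104.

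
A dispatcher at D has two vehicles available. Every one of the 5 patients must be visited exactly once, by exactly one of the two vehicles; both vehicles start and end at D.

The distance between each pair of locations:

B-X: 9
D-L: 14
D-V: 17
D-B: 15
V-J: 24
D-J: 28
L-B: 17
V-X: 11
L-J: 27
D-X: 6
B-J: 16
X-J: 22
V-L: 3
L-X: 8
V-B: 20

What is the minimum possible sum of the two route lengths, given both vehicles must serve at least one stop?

84 — the smallest possible combined total.

Check every non-empty split of the stops between the two vehicles; for each half take its own optimal tour:
  {V} + {L, B, X, J}: 34 + 72 = 106
  {L} + {V, B, X, J}: 28 + 72 = 100
  {V, L} + {B, X, J}: 34 + 59 = 93
  {B} + {V, L, X, J}: 30 + 69 = 99
  {V, B} + {L, X, J}: 52 + 69 = 121
  {L, B} + {V, X, J}: 46 + 69 = 115
  … (15 splits in total)
  {X} + {V, L, B, J}: 12 + 72 = 84  ← best
Best: vehicle 1 D → X → D = 12; vehicle 2 D → L → V → J → B → D = 72; combined 84.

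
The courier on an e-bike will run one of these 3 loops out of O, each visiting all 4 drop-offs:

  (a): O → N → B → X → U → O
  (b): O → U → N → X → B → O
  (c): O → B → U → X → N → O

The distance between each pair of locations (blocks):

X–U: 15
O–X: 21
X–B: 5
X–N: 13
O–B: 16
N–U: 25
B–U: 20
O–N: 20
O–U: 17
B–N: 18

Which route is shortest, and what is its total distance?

Shortest is (a), total 75 blocks.

(a): 20 + 18 + 5 + 15 + 17 = 75
(b): 17 + 25 + 13 + 5 + 16 = 76
(c): 16 + 20 + 15 + 13 + 20 = 84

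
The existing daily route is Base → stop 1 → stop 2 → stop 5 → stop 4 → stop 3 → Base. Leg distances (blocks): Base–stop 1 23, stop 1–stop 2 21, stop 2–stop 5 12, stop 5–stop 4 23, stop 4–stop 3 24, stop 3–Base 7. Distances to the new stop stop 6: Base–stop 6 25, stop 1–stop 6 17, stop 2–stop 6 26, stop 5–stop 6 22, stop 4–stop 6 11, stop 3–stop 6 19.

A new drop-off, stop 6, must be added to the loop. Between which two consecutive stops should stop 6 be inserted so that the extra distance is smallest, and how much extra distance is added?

Insertion cost between consecutive stops i–j is d(i,stop 6) + d(stop 6,j) − d(i,j):
  between Base and stop 1: 25 + 17 − 23 = 19
  between stop 1 and stop 2: 17 + 26 − 21 = 22
  between stop 2 and stop 5: 26 + 22 − 12 = 36
  between stop 5 and stop 4: 22 + 11 − 23 = 10
  between stop 4 and stop 3: 11 + 19 − 24 = 6
  between stop 3 and Base: 19 + 25 − 7 = 37
Cheapest insertion is between stop 4 and stop 3, adding 6.
New total = 110 + 6 = 116.

Adding 6 blocks by placing stop 6 on the stop 4–stop 3 leg.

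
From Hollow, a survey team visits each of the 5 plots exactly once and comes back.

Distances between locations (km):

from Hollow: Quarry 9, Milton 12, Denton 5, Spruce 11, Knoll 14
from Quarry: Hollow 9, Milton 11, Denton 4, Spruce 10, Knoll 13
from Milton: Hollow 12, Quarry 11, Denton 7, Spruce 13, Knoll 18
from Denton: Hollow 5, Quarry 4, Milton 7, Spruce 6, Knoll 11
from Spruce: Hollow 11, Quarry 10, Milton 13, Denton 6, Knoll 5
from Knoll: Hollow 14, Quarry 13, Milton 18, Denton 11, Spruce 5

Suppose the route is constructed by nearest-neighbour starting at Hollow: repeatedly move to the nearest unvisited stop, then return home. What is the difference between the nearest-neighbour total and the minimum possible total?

The nearest-neighbour route is 2 km longer than optimal.

From Hollow: Denton=5, Quarry=9, Spruce=11, Milton=12, Knoll=14 → choose Denton (5).
From Denton: Quarry=4, Spruce=6, Milton=7, Knoll=11 → choose Quarry (4).
From Quarry: Spruce=10, Milton=11, Knoll=13 → choose Spruce (10).
From Spruce: Knoll=5, Milton=13 → choose Knoll (5).
From Knoll: Milton=18 → choose Milton (18).
NN route Hollow → Denton → Quarry → Spruce → Knoll → Milton → Hollow costs 54.
Optimal: Hollow → Quarry → Milton → Denton → Spruce → Knoll → Hollow costs 52 (by enumerating all 60 distinct tours).
Excess = 54 − 52 = 2.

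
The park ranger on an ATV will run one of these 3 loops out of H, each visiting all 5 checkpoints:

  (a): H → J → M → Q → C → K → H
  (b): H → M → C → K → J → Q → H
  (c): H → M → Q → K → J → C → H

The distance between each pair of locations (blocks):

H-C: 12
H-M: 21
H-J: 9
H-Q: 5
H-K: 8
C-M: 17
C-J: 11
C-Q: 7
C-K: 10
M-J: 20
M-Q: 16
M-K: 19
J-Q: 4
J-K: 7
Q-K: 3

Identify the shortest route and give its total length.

64 blocks — (b) is the shortest.

(a): 9 + 20 + 16 + 7 + 10 + 8 = 70
(b): 21 + 17 + 10 + 7 + 4 + 5 = 64
(c): 21 + 16 + 3 + 7 + 11 + 12 = 70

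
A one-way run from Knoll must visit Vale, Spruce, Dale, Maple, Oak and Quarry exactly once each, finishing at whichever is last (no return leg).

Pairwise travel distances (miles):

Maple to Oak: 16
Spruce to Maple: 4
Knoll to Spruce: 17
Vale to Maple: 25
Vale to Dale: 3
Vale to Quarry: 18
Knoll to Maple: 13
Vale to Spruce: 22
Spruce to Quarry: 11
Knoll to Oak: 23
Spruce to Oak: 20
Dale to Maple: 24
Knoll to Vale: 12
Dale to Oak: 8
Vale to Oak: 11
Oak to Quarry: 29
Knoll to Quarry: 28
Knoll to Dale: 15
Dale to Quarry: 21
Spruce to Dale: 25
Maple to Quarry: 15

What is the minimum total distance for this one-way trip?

There are 6! = 720 possible orderings.
Knoll→Vale→Spruce→Dale→Maple→Oak→Quarry: 12+22+25+24+16+29 = 128
Knoll→Vale→Spruce→Dale→Maple→Quarry→Oak: 12+22+25+24+15+29 = 127
Knoll→Vale→Spruce→Dale→Oak→Maple→Quarry: 12+22+25+8+16+15 = 98
Knoll→Vale→Spruce→Dale→Oak→Quarry→Maple: 12+22+25+8+29+15 = 111
Knoll→Vale→Spruce→Dale→Quarry→Maple→Oak: 12+22+25+21+15+16 = 111
Knoll→Vale→Spruce→Dale→Quarry→Oak→Maple: 12+22+25+21+29+16 = 125
Knoll→Vale→Spruce→Maple→Dale→Oak→Quarry: 12+22+4+24+8+29 = 99
Knoll→Vale→Spruce→Maple→Dale→Quarry→Oak: 12+22+4+24+21+29 = 112
… (712 more)
Knoll→Vale→Dale→Oak→Maple→Spruce→Quarry: 12+3+8+16+4+11 = 54  ← best
The minimum is 54.
One shortest path: Knoll → Vale → Dale → Oak → Maple → Spruce → Quarry.

Minimum one-way distance = 54 miles.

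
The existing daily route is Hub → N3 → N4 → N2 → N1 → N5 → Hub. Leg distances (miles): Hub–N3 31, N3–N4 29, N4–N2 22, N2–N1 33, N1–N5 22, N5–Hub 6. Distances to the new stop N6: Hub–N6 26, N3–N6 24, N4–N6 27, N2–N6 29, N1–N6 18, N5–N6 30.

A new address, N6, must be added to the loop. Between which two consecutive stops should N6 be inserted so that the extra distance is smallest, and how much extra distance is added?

Insertion cost between consecutive stops i–j is d(i,N6) + d(N6,j) − d(i,j):
  between Hub and N3: 26 + 24 − 31 = 19
  between N3 and N4: 24 + 27 − 29 = 22
  between N4 and N2: 27 + 29 − 22 = 34
  between N2 and N1: 29 + 18 − 33 = 14
  between N1 and N5: 18 + 30 − 22 = 26
  between N5 and Hub: 30 + 26 − 6 = 50
Cheapest insertion is between N2 and N1, adding 14.
New total = 143 + 14 = 157.

+14 miles — insert N6 between N2 and N1.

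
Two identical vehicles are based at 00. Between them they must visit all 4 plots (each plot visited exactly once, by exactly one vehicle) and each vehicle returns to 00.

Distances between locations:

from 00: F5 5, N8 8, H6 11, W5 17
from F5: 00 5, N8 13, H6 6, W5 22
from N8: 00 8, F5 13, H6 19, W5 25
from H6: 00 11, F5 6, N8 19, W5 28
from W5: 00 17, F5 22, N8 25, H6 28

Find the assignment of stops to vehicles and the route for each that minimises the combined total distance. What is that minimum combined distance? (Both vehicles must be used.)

There are 2^3 − 1 = 7 ways to divide the 4 stops into two non-empty groups. For each, the best each vehicle can do is its own shortest tour through its group:
  {F5} + {N8, H6, W5}: 10 + 72 = 82
  {N8} + {F5, H6, W5}: 16 + 56 = 72
  {F5, N8} + {H6, W5}: 26 + 56 = 82
  {H6} + {F5, N8, W5}: 22 + 60 = 82
  {F5, H6} + {N8, W5}: 22 + 50 = 72
  {N8, H6} + {F5, W5}: 38 + 44 = 82
  … (7 splits in total)
Best: vehicle 1 00 → N8 → 00 = 16; vehicle 2 00 → F5 → H6 → W5 → 00 = 56; combined 72.

Minimum combined distance: 72.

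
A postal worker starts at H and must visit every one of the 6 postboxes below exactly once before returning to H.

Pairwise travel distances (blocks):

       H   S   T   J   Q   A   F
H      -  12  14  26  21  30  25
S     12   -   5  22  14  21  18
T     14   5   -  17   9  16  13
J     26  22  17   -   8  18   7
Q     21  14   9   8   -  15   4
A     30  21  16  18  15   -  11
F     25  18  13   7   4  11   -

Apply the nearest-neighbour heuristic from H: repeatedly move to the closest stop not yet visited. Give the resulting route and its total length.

Total distance 85 blocks via the nearest-neighbour route H → S → T → Q → F → J → A → H.

From H: distances to unvisited — S=12, T=14, Q=21, F=25, J=26, A=30. Nearest is S (12).
From S: distances to unvisited — T=5, Q=14, F=18, A=21, J=22. Nearest is T (5).
From T: distances to unvisited — Q=9, F=13, A=16, J=17. Nearest is Q (9).
From Q: distances to unvisited — F=4, J=8, A=15. Nearest is F (4).
From F: distances to unvisited — J=7, A=11. Nearest is J (7).
From J: distances to unvisited — A=18. Nearest is A (18).
Return A→H: 30.
Total = 12 + 5 + 9 + 4 + 7 + 18 + 30 = 85.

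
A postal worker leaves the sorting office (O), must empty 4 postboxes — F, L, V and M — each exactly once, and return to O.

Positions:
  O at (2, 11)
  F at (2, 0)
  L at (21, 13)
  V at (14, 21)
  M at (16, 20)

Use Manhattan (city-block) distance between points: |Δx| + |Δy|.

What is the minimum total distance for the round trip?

O-F-L-V-M-O: 11+32+15+3+23 = 84
O-F-L-M-V-O: 11+32+12+3+22 = 80
O-F-V-L-M-O: 11+33+15+12+23 = 94
O-F-V-M-L-O: 11+33+3+12+21 = 80
O-F-M-L-V-O: 11+34+12+15+22 = 94
O-F-M-V-L-O: 11+34+3+15+21 = 84
O-L-F-V-M-O: 21+32+33+3+23 = 112
O-L-F-M-V-O: 21+32+34+3+22 = 112
O-L-V-F-M-O: 21+15+33+34+23 = 126
O-L-M-F-V-O: 21+12+34+33+22 = 122
O-V-F-L-M-O: 22+33+32+12+23 = 122
O-V-L-F-M-O: 22+15+32+34+23 = 126
The minimum is 80.
One optimal route: O → F → L → M → V → O (or its reverse).

80 — the shortest possible round trip.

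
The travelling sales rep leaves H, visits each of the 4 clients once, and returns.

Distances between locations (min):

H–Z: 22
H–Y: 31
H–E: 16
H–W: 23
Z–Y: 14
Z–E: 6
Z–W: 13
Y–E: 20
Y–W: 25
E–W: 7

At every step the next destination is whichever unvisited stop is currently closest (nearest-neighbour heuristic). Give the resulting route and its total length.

From H: distances to unvisited — E=16, Z=22, W=23, Y=31. Nearest is E (16).
From E: distances to unvisited — Z=6, W=7, Y=20. Nearest is Z (6).
From Z: distances to unvisited — W=13, Y=14. Nearest is W (13).
From W: distances to unvisited — Y=25. Nearest is Y (25).
Return Y→H: 31.
Total = 16 + 6 + 13 + 25 + 31 = 91.

Nearest-neighbour total = 91 min; route H → E → Z → W → Y → H.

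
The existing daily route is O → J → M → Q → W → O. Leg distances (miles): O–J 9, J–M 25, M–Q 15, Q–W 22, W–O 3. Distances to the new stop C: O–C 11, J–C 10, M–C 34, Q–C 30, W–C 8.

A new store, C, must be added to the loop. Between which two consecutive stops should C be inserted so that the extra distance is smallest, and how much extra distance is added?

Adding 12 miles by placing C on the O–J leg.

Insertion cost between consecutive stops i–j is d(i,C) + d(C,j) − d(i,j):
  between O and J: 11 + 10 − 9 = 12
  between J and M: 10 + 34 − 25 = 19
  between M and Q: 34 + 30 − 15 = 49
  between Q and W: 30 + 8 − 22 = 16
  between W and O: 8 + 11 − 3 = 16
Cheapest insertion is between O and J, adding 12.
New total = 74 + 12 = 86.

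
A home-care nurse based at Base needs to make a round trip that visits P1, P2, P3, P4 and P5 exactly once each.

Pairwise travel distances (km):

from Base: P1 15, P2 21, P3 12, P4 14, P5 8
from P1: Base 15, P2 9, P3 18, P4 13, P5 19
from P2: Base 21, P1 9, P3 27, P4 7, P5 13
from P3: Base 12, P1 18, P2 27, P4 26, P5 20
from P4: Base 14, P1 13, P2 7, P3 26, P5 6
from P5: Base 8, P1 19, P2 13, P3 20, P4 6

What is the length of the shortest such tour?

There are 60 distinct closed tours to check (reversals are equivalent).
Base→P1→P2→P3→P4→P5→Base: 15+9+27+26+6+8 = 91
Base→P1→P2→P3→P5→P4→Base: 15+9+27+20+6+14 = 91
Base→P1→P2→P4→P3→P5→Base: 15+9+7+26+20+8 = 85
Base→P1→P2→P4→P5→P3→Base: 15+9+7+6+20+12 = 69
Base→P1→P2→P5→P3→P4→Base: 15+9+13+20+26+14 = 97
Base→P1→P2→P5→P4→P3→Base: 15+9+13+6+26+12 = 81
Base→P1→P3→P2→P4→P5→Base: 15+18+27+7+6+8 = 81
Base→P1→P3→P2→P5→P4→Base: 15+18+27+13+6+14 = 93
Base→P1→P3→P4→P2→P5→Base: 15+18+26+7+13+8 = 87
Base→P1→P3→P4→P5→P2→Base: 15+18+26+6+13+21 = 99
Base→P1→P3→P5→P2→P4→Base: 15+18+20+13+7+14 = 87
Base→P1→P3→P5→P4→P2→Base: 15+18+20+6+7+21 = 87
Base→P1→P4→P2→P3→P5→Base: 15+13+7+27+20+8 = 90
Base→P1→P4→P2→P5→P3→Base: 15+13+7+13+20+12 = 80
… (46 more)
Base→P3→P1→P2→P4→P5→Base: 12+18+9+7+6+8 = 60  ← best
The minimum is 60.
One optimal route: Base → P3 → P1 → P2 → P4 → P5 → Base (or its reverse).

60 km — the shortest possible round trip.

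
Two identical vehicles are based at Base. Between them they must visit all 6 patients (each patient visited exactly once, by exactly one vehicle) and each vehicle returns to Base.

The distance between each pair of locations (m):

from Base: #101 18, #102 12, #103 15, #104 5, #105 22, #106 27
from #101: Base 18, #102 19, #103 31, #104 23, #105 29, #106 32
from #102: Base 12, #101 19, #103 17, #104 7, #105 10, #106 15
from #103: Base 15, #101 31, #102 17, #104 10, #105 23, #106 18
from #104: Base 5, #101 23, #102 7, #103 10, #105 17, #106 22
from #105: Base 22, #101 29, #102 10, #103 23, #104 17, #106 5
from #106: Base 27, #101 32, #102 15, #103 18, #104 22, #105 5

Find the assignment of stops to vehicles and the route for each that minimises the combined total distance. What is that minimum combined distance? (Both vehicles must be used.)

95 m — the smallest possible combined total.

Try each way of splitting the stops between the two vehicles (each non-empty) and, for each split, find the best tour for each vehicle:
  {#101} + {#102, #103, #104, #105, #106}: 36 + 60 = 96
  {#102} + {#101, #103, #104, #105, #106}: 24 + 85 = 109
  {#101, #102} + {#103, #104, #105, #106}: 49 + 60 = 109
  {#103} + {#101, #102, #104, #105, #106}: 30 + 77 = 107
  {#101, #103} + {#102, #104, #105, #106}: 64 + 54 = 118
  {#102, #103} + {#101, #104, #105, #106}: 44 + 77 = 121
  … (31 splits in total)
  {#104} + {#101, #102, #103, #105, #106}: 10 + 85 = 95  ← best
Best: vehicle 1 Base → #104 → Base = 10; vehicle 2 Base → #101 → #102 → #105 → #106 → #103 → Base = 85; combined 95.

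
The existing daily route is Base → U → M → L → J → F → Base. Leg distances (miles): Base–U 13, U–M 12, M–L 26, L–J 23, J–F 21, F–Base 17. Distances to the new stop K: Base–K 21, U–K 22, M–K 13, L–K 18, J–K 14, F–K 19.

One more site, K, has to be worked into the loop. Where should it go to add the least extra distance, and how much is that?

Minimum extra distance: 5 miles, inserting K between M and L.

Insertion cost between consecutive stops i–j is d(i,K) + d(K,j) − d(i,j):
  between Base and U: 21 + 22 − 13 = 30
  between U and M: 22 + 13 − 12 = 23
  between M and L: 13 + 18 − 26 = 5
  between L and J: 18 + 14 − 23 = 9
  between J and F: 14 + 19 − 21 = 12
  between F and Base: 19 + 21 − 17 = 23
Cheapest insertion is between M and L, adding 5.
New total = 112 + 5 = 117.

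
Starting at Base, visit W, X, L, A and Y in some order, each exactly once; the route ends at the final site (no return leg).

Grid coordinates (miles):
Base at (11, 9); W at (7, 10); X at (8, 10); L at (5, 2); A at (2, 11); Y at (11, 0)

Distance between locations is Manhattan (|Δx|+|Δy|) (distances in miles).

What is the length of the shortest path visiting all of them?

31 miles — the minimum one-way total.

There are 5! = 120 possible orderings.
Base→W→X→L→A→Y: 5+1+11+12+20 = 49
Base→W→X→L→Y→A: 5+1+11+8+20 = 45
Base→W→X→A→L→Y: 5+1+7+12+8 = 33
Base→W→X→A→Y→L: 5+1+7+20+8 = 41
Base→W→X→Y→L→A: 5+1+13+8+12 = 39
Base→W→X→Y→A→L: 5+1+13+20+12 = 51
Base→W→L→X→A→Y: 5+10+11+7+20 = 53
Base→W→L→X→Y→A: 5+10+11+13+20 = 59
Base→W→L→A→X→Y: 5+10+12+7+13 = 47
Base→W→L→A→Y→X: 5+10+12+20+13 = 60
Base→W→L→Y→X→A: 5+10+8+13+7 = 43
Base→W→L→Y→A→X: 5+10+8+20+7 = 50
Base→W→A→X→L→Y: 5+6+7+11+8 = 37
Base→W→A→X→Y→L: 5+6+7+13+8 = 39
… (106 more)
Base→X→W→A→L→Y: 4+1+6+12+8 = 31  ← best
The minimum is 31.
One shortest path: Base → X → W → A → L → Y.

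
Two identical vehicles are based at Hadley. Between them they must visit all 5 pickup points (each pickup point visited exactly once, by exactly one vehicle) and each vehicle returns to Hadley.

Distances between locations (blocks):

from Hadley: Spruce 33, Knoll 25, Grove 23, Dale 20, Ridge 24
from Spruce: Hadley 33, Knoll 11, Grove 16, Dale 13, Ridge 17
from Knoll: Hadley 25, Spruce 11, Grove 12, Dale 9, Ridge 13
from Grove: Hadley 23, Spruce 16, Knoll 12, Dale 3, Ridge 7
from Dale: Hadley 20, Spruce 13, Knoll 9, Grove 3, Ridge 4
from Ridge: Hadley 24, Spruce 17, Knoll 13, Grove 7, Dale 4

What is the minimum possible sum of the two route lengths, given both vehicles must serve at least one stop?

Minimum combined distance: 123 blocks.

Try each way of splitting the stops between the two vehicles (each non-empty) and, for each split, find the best tour for each vehicle:
  {Spruce} + {Knoll, Grove, Dale, Ridge}: 66 + 68 = 134
  {Knoll} + {Spruce, Grove, Dale, Ridge}: 50 + 80 = 130
  {Spruce, Knoll} + {Grove, Dale, Ridge}: 69 + 54 = 123
  {Grove} + {Spruce, Knoll, Dale, Ridge}: 46 + 77 = 123
  {Spruce, Grove} + {Knoll, Dale, Ridge}: 72 + 62 = 134
  {Knoll, Grove} + {Spruce, Dale, Ridge}: 60 + 74 = 134
  … (15 splits in total)
Best: vehicle 1 Hadley → Spruce → Knoll → Hadley = 69; vehicle 2 Hadley → Grove → Dale → Ridge → Hadley = 54; combined 123.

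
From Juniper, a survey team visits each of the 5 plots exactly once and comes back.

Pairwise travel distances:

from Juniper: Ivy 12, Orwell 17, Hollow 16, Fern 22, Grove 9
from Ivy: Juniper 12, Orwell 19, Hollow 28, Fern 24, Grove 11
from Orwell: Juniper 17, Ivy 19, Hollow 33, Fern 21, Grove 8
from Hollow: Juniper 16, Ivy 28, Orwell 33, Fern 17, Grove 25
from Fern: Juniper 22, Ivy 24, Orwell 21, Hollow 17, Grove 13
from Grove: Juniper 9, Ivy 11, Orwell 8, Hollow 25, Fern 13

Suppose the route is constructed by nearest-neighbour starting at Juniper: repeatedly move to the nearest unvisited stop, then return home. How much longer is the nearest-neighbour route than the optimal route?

From Juniper: Grove=9, Ivy=12, Hollow=16, Orwell=17, Fern=22 → choose Grove (9).
From Grove: Orwell=8, Ivy=11, Fern=13, Hollow=25 → choose Orwell (8).
From Orwell: Ivy=19, Fern=21, Hollow=33 → choose Ivy (19).
From Ivy: Fern=24, Hollow=28 → choose Fern (24).
From Fern: Hollow=17 → choose Hollow (17).
NN route Juniper → Grove → Orwell → Ivy → Fern → Hollow → Juniper costs 93.
Optimal: Juniper → Ivy → Orwell → Grove → Fern → Hollow → Juniper costs 85 (by enumerating all 60 distinct tours).
Excess = 93 − 85 = 8.

8 longer than the optimal tour.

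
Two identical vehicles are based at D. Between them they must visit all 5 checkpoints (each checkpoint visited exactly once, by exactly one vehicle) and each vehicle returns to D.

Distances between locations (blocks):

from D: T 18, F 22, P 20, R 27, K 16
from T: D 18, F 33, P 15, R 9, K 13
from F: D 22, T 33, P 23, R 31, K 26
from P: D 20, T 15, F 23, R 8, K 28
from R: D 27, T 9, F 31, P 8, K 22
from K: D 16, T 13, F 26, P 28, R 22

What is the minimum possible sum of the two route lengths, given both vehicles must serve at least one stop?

110 blocks — the smallest possible combined total.

Check every non-empty split of the stops between the two vehicles; for each half take its own optimal tour:
  {T} + {F, P, R, K}: 36 + 91 = 127
  {F} + {T, P, R, K}: 44 + 66 = 110
  {T, F} + {P, R, K}: 73 + 66 = 139
  {P} + {T, F, R, K}: 40 + 91 = 131
  {T, P} + {F, R, K}: 53 + 91 = 144
  {F, P} + {T, R, K}: 65 + 65 = 130
  … (15 splits in total)
Best: vehicle 1 D → F → D = 44; vehicle 2 D → P → R → T → K → D = 66; combined 110.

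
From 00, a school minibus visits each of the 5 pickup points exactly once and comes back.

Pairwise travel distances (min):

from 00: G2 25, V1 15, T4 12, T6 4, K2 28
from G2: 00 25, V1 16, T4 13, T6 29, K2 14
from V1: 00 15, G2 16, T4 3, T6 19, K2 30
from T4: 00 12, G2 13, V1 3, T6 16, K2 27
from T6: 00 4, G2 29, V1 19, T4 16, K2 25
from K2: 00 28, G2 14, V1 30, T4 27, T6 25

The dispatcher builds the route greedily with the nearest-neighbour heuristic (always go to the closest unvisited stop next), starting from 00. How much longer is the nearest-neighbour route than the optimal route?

7 min longer than the optimal tour.

00: T6=4, T4=12, V1=15, G2=25, K2=28 ⇒ T6
T6: T4=16, V1=19, K2=25, G2=29 ⇒ T4
T4: V1=3, G2=13, K2=27 ⇒ V1
V1: G2=16, K2=30 ⇒ G2
G2: K2=14 ⇒ K2
NN route 00 → T6 → T4 → V1 → G2 → K2 → 00 costs 81.
Optimal: 00 → V1 → T4 → G2 → K2 → T6 → 00 costs 74 (by enumerating all 60 distinct tours).
Excess = 81 − 74 = 7.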